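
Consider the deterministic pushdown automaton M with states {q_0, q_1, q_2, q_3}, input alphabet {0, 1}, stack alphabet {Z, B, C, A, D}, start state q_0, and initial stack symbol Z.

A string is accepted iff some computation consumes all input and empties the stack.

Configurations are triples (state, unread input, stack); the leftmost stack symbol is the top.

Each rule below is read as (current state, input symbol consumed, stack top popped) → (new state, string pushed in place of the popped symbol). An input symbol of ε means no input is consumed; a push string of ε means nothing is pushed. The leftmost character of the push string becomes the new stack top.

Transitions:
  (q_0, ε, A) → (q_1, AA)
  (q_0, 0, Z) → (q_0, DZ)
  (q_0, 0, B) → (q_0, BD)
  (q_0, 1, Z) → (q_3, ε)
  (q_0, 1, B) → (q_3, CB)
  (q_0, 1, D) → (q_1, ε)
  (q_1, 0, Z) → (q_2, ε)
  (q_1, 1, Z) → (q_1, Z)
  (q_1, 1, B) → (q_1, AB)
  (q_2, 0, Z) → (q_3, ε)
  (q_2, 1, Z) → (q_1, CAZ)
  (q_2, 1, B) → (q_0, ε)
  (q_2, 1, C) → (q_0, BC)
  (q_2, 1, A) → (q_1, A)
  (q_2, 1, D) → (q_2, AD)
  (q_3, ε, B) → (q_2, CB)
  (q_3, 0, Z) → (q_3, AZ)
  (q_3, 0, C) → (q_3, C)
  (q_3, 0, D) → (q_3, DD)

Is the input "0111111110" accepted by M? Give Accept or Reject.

Accept

(q_0, 0111111110, Z)
  read 0, top Z: go to q_0, push DZ → (q_0, 111111110, DZ)
  read 1, top D: go to q_1, push ε → (q_1, 11111110, Z)
  read 1, top Z: go to q_1, push Z → (q_1, 1111110, Z)
  read 1, top Z: go to q_1, push Z → (q_1, 111110, Z)
  read 1, top Z: go to q_1, push Z → (q_1, 11110, Z)
  read 1, top Z: go to q_1, push Z → (q_1, 1110, Z)
  read 1, top Z: go to q_1, push Z → (q_1, 110, Z)
  read 1, top Z: go to q_1, push Z → (q_1, 10, Z)
  read 1, top Z: go to q_1, push Z → (q_1, 0, Z)
  read 0, top Z: go to q_2, push ε → (q_2, ε, ε)
All input consumed and the stack is empty.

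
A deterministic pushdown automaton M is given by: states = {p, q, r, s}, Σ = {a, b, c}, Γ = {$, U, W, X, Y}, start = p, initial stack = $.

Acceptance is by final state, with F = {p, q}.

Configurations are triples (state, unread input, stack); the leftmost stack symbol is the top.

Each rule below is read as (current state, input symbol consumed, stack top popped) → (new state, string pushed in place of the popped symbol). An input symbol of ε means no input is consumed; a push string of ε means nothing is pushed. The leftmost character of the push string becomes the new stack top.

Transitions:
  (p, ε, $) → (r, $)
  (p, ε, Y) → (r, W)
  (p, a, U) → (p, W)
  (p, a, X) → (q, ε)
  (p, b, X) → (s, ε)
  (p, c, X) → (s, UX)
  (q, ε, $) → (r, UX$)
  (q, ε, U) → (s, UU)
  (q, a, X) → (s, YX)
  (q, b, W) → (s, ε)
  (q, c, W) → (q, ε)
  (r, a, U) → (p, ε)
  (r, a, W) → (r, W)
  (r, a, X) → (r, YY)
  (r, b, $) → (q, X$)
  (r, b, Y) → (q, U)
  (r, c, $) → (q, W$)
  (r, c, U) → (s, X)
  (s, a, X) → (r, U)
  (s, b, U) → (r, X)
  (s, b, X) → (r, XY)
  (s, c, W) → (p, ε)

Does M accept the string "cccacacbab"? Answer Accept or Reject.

(p, cccacacbab, $)
  ε-move, top $: go to r, push $ → (r, cccacacbab, $)
  read c, top $: go to q, push W$ → (q, ccacacbab, W$)
  read c, top W: go to q, push ε → (q, cacacbab, $)
  ε-move, top $: go to r, push UX$ → (r, cacacbab, UX$)
  read c, top U: go to s, push X → (s, acacbab, XX$)
  read a, top X: go to r, push U → (r, cacbab, UX$)
  read c, top U: go to s, push X → (s, acbab, XX$)
  read a, top X: go to r, push U → (r, cbab, UX$)
  read c, top U: go to s, push X → (s, bab, XX$)
  read b, top X: go to r, push XY → (r, ab, XYX$)
  read a, top X: go to r, push YY → (r, b, YYYX$)
  read b, top Y: go to q, push U → (q, ε, UYYX$)
All input consumed; state q ∈ F.

Accept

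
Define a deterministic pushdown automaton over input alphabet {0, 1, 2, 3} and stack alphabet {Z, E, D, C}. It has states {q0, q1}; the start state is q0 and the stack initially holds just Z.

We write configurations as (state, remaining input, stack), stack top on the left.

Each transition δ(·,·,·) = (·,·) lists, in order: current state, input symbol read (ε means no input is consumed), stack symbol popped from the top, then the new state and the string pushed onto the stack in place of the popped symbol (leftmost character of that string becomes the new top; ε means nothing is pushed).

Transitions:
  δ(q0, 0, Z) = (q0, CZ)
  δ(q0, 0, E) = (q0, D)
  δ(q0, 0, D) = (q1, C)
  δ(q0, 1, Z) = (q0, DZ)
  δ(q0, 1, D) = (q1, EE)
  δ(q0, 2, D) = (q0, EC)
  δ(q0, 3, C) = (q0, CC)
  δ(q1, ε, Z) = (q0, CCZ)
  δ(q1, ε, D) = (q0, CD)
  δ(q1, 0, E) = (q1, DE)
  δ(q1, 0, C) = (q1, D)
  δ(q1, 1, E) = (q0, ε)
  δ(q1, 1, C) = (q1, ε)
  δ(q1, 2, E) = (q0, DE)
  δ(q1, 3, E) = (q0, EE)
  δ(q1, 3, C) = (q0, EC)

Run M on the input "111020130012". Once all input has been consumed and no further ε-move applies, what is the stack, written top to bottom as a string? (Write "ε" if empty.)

DEECZ

(q0, 111020130012, Z)
  read 1, top Z: go to q0, push DZ → (q0, 11020130012, DZ)
  read 1, top D: go to q1, push EE → (q1, 1020130012, EEZ)
  read 1, top E: go to q0, push ε → (q0, 020130012, EZ)
  read 0, top E: go to q0, push D → (q0, 20130012, DZ)
  read 2, top D: go to q0, push EC → (q0, 0130012, ECZ)
  read 0, top E: go to q0, push D → (q0, 130012, DCZ)
  read 1, top D: go to q1, push EE → (q1, 30012, EECZ)
  read 3, top E: go to q0, push EE → (q0, 0012, EEECZ)
  read 0, top E: go to q0, push D → (q0, 012, DEECZ)
  read 0, top D: go to q1, push C → (q1, 12, CEECZ)
  read 1, top C: go to q1, push ε → (q1, 2, EECZ)
  read 2, top E: go to q0, push DE → (q0, ε, DEECZ)
All input consumed in state q0 with stack DEECZ.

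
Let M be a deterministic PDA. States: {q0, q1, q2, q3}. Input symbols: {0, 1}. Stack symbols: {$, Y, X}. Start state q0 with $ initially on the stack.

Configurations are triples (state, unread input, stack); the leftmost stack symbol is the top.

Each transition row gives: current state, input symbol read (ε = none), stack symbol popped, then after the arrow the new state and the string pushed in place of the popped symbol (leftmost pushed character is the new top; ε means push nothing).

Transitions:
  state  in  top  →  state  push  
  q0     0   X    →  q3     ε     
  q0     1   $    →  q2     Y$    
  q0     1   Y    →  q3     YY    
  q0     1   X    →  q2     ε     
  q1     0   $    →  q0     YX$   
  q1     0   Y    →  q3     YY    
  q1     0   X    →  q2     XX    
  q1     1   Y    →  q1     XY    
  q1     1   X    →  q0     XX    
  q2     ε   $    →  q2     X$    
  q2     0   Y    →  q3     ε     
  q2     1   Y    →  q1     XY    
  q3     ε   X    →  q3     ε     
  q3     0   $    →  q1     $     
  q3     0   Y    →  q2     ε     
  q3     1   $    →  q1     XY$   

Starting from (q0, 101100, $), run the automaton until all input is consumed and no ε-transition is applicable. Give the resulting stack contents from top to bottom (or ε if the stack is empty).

(q0, 101100, $) ⊢ (q2, 01100, Y$) ⊢ (q3, 1100, $) ⊢ (q1, 100, XY$) ⊢ (q0, 00, XXY$) ⊢ (q3, 0, XY$) ⊢ (q3, 0, Y$) ⊢ (q2, ε, $) ⊢ (q2, ε, X$)
All input consumed in state q2 with stack X$.

X$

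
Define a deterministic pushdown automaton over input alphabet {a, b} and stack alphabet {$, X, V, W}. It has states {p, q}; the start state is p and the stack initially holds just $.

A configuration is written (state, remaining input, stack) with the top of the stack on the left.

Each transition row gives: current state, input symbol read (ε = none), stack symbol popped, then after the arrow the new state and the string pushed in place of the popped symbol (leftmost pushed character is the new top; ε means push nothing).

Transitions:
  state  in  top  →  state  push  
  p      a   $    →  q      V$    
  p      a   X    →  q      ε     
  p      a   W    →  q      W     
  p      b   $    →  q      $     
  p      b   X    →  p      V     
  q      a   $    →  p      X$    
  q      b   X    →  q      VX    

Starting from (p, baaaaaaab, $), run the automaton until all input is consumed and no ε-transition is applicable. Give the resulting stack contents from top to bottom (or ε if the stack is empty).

(p, baaaaaaab, $)
  read b, top $: go to q, push $ → (q, aaaaaaab, $)
  read a, top $: go to p, push X$ → (p, aaaaaab, X$)
  read a, top X: go to q, push ε → (q, aaaaab, $)
  read a, top $: go to p, push X$ → (p, aaaab, X$)
  read a, top X: go to q, push ε → (q, aaab, $)
  read a, top $: go to p, push X$ → (p, aab, X$)
  read a, top X: go to q, push ε → (q, ab, $)
  read a, top $: go to p, push X$ → (p, b, X$)
  read b, top X: go to p, push V → (p, ε, V$)
All input consumed in state p with stack V$.

V$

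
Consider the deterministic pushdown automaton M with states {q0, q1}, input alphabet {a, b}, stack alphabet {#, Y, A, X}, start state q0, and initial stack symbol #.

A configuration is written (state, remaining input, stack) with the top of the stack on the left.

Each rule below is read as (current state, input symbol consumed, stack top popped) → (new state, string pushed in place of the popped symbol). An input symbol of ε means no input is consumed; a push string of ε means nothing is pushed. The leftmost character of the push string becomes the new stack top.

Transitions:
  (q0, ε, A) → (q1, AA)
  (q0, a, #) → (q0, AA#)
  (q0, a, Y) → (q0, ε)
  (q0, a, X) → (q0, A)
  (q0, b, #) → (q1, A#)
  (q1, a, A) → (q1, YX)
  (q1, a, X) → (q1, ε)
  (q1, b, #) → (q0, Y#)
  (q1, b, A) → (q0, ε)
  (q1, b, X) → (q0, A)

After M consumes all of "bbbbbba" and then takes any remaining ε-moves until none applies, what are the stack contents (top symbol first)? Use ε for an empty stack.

(q0, bbbbbba, #)
  read b, top #: go to q1, push A# → (q1, bbbbba, A#)
  read b, top A: go to q0, push ε → (q0, bbbba, #)
  read b, top #: go to q1, push A# → (q1, bbba, A#)
  read b, top A: go to q0, push ε → (q0, bba, #)
  read b, top #: go to q1, push A# → (q1, ba, A#)
  read b, top A: go to q0, push ε → (q0, a, #)
  read a, top #: go to q0, push AA# → (q0, ε, AA#)
  ε-move, top A: go to q1, push AA → (q1, ε, AAA#)
All input consumed in state q1 with stack AAA#.

AAA#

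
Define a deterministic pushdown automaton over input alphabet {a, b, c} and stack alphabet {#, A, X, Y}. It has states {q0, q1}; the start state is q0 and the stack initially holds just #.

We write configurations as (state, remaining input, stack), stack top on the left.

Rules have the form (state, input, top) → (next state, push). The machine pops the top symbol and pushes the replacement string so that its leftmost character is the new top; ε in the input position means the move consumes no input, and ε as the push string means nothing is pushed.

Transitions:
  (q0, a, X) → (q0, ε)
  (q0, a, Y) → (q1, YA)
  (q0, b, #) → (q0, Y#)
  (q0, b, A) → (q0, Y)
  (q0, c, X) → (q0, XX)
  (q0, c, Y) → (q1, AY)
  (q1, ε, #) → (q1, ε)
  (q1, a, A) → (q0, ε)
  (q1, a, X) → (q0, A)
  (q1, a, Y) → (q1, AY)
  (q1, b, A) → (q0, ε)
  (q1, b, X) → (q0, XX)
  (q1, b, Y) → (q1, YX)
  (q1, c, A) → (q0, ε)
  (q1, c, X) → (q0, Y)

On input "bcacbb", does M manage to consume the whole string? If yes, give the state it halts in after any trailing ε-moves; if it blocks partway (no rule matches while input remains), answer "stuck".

(q0, bcacbb, #)
  read b, top #: go to q0, push Y# → (q0, cacbb, Y#)
  read c, top Y: go to q1, push AY → (q1, acbb, AY#)
  read a, top A: go to q0, push ε → (q0, cbb, Y#)
  read c, top Y: go to q1, push AY → (q1, bb, AY#)
  read b, top A: go to q0, push ε → (q0, b, Y#)
No transition for (q0, b, top Y); M blocks with input b remaining.

stuck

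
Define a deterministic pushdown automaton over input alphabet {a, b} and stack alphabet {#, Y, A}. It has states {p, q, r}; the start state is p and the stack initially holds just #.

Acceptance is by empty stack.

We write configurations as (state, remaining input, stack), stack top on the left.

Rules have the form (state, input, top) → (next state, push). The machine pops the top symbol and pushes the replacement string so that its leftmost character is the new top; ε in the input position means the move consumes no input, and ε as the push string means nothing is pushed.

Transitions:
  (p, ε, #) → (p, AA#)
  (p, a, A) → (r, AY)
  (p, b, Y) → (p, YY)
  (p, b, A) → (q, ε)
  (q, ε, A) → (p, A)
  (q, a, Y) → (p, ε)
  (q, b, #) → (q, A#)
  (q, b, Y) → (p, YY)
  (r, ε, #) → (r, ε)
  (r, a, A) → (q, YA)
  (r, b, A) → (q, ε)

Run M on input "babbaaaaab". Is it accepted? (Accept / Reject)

(p, babbaaaaab, #) ⊢ (p, babbaaaaab, AA#) ⊢ (q, abbaaaaab, A#) ⊢ (p, abbaaaaab, A#) ⊢ (r, bbaaaaab, AY#) ⊢ (q, baaaaab, Y#) ⊢ (p, aaaaab, YY#)
No transition applies at (p, aaaaab, YY#); input not fully consumed.

Reject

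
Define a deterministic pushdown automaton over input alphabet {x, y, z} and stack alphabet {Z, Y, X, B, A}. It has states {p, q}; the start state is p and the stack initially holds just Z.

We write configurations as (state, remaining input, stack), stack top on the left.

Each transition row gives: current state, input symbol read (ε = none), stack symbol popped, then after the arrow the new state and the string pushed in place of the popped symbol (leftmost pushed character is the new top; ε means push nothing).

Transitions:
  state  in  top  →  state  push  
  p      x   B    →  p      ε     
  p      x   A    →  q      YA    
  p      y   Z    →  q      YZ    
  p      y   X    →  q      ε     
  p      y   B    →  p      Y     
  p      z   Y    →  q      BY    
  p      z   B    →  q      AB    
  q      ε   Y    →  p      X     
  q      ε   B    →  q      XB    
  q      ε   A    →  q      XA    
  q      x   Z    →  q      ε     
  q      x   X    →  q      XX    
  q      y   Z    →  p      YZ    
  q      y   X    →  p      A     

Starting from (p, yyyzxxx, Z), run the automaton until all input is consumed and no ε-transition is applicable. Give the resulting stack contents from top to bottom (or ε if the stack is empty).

(p, yyyzxxx, Z) ⊢ (q, yyzxxx, YZ) ⊢ (p, yyzxxx, XZ) ⊢ (q, yzxxx, Z) ⊢ (p, zxxx, YZ) ⊢ (q, xxx, BYZ) ⊢ (q, xxx, XBYZ) ⊢ (q, xx, XXBYZ) ⊢ (q, x, XXXBYZ) ⊢ (q, ε, XXXXBYZ)
All input consumed in state q with stack XXXXBYZ.

XXXXBYZ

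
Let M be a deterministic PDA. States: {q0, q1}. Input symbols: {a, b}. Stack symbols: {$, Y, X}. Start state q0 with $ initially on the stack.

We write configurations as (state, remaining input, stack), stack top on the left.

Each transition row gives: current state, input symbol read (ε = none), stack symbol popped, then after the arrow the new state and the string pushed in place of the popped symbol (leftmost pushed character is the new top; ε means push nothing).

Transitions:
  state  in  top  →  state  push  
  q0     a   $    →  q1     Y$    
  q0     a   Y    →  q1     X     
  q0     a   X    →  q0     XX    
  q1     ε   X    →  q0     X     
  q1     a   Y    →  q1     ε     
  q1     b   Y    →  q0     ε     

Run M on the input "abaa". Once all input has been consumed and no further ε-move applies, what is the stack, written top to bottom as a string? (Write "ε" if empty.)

(q0, abaa, $)
  read a, top $: go to q1, push Y$ → (q1, baa, Y$)
  read b, top Y: go to q0, push ε → (q0, aa, $)
  read a, top $: go to q1, push Y$ → (q1, a, Y$)
  read a, top Y: go to q1, push ε → (q1, ε, $)
All input consumed in state q1 with stack $.

$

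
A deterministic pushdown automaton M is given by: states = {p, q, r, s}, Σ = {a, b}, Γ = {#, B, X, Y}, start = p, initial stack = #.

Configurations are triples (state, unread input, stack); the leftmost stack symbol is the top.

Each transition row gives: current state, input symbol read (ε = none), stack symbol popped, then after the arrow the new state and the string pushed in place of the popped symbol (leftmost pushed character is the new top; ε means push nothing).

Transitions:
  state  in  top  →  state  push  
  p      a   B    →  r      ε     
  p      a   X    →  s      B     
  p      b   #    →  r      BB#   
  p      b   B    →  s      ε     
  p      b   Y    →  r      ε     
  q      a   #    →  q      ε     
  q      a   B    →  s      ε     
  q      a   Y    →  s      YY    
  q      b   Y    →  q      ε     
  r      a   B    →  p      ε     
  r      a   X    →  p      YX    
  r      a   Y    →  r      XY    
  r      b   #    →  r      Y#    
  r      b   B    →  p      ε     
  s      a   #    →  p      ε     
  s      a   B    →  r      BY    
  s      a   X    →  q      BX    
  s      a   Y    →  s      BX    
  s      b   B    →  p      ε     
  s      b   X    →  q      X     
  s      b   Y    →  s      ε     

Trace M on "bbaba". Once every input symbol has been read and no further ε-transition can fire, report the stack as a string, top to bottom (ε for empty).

(p, bbaba, #) ⊢ (r, baba, BB#) ⊢ (p, aba, B#) ⊢ (r, ba, #) ⊢ (r, a, Y#) ⊢ (r, ε, XY#)
All input consumed in state r with stack XY#.

XY#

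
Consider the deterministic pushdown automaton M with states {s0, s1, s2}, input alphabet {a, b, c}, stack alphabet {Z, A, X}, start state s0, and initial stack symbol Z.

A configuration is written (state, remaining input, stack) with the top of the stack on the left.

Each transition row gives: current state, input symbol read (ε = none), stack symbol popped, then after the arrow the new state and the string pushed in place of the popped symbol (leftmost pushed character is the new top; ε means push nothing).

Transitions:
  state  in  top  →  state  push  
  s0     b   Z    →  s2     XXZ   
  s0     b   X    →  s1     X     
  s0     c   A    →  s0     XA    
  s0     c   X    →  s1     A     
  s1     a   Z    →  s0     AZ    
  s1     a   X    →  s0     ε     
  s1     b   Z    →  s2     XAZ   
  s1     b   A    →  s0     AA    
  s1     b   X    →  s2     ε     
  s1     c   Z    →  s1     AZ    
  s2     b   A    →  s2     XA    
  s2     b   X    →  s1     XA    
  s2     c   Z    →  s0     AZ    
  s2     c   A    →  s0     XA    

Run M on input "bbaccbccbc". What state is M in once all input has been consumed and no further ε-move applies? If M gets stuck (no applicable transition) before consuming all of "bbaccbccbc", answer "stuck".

(s0, bbaccbccbc, Z) ⊢ (s2, baccbccbc, XXZ) ⊢ (s1, accbccbc, XAXZ) ⊢ (s0, ccbccbc, AXZ) ⊢ (s0, cbccbc, XAXZ) ⊢ (s1, bccbc, AAXZ) ⊢ (s0, ccbc, AAAXZ) ⊢ (s0, cbc, XAAAXZ) ⊢ (s1, bc, AAAAXZ) ⊢ (s0, c, AAAAAXZ) ⊢ (s0, ε, XAAAAAXZ)
All input consumed; M is in state s0.

s0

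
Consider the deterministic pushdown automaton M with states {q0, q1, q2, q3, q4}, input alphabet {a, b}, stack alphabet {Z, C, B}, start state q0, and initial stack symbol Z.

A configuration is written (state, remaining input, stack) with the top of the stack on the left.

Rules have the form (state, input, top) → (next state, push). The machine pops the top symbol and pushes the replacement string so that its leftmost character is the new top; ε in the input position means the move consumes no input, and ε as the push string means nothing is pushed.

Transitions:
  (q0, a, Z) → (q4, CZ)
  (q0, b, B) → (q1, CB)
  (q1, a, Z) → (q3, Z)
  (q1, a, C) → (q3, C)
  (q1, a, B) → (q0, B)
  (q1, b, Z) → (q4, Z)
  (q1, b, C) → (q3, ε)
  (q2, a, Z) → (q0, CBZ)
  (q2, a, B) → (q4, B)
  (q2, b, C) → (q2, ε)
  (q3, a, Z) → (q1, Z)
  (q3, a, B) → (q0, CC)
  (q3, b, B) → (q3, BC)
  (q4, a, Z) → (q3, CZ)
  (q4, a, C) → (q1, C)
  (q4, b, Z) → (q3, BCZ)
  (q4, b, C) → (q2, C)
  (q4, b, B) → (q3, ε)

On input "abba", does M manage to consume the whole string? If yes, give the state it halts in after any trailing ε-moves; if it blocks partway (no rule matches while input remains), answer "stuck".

(q0, abba, Z) ⊢ (q4, bba, CZ) ⊢ (q2, ba, CZ) ⊢ (q2, a, Z) ⊢ (q0, ε, CBZ)
All input consumed; M is in state q0.

q0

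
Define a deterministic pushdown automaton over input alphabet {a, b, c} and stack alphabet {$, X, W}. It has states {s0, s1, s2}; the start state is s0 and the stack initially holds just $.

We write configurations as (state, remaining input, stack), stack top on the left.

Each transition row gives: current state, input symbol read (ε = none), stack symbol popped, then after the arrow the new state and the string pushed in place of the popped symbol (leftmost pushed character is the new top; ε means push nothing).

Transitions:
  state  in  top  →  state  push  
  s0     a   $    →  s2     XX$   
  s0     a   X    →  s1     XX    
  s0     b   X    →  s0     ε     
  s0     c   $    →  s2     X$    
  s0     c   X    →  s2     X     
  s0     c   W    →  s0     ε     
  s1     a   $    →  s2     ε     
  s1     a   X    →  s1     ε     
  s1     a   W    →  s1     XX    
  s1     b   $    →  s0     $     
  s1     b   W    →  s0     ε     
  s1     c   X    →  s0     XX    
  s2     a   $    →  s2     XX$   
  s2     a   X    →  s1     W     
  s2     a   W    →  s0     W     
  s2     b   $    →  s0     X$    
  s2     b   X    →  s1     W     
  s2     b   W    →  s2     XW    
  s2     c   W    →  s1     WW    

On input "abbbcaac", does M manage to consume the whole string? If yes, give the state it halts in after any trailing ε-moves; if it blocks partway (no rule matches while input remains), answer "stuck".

s0

(s0, abbbcaac, $) ⊢ (s2, bbbcaac, XX$) ⊢ (s1, bbcaac, WX$) ⊢ (s0, bcaac, X$) ⊢ (s0, caac, $) ⊢ (s2, aac, X$) ⊢ (s1, ac, W$) ⊢ (s1, c, XX$) ⊢ (s0, ε, XXX$)
All input consumed; M is in state s0.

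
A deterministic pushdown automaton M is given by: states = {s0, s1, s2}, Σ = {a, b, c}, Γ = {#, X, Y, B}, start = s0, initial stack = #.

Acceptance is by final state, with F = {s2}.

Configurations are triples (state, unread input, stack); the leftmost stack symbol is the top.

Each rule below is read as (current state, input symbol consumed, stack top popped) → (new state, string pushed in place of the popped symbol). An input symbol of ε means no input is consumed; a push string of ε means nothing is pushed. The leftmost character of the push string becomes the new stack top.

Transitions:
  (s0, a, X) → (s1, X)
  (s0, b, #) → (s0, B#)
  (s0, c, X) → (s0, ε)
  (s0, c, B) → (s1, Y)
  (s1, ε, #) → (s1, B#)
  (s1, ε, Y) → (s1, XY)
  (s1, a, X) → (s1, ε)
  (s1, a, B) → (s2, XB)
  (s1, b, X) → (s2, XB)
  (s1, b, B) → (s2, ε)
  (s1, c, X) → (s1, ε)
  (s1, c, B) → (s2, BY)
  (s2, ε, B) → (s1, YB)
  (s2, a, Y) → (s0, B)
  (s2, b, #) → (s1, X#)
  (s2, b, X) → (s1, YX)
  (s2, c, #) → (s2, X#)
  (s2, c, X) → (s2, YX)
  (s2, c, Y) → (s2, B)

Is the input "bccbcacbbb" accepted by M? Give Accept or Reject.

Accept

(s0, bccbcacbbb, #) ⊢ (s0, ccbcacbbb, B#) ⊢ (s1, cbcacbbb, Y#) ⊢ (s1, cbcacbbb, XY#) ⊢ (s1, bcacbbb, Y#) ⊢ (s1, bcacbbb, XY#) ⊢ (s2, cacbbb, XBY#) ⊢ (s2, acbbb, YXBY#) ⊢ (s0, cbbb, BXBY#) ⊢ (s1, bbb, YXBY#) ⊢ (s1, bbb, XYXBY#) ⊢ (s2, bb, XBYXBY#) ⊢ (s1, b, YXBYXBY#) ⊢ (s1, b, XYXBYXBY#) ⊢ (s2, ε, XBYXBYXBY#)
All input consumed; state s2 ∈ F.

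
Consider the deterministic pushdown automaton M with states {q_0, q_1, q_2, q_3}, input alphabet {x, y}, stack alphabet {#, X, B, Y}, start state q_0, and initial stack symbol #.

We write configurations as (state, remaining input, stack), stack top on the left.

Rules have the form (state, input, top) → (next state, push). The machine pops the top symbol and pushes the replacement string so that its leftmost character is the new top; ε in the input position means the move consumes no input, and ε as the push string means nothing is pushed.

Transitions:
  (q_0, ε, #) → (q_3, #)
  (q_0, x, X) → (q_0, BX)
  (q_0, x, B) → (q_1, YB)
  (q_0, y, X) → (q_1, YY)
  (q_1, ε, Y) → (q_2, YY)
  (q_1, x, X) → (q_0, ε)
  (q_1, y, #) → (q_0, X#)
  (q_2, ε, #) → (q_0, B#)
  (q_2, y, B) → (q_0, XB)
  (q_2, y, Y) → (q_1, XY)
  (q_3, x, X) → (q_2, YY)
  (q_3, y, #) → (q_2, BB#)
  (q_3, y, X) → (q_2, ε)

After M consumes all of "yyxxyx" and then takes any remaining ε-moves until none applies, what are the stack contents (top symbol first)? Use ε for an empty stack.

YYBXBB#

(q_0, yyxxyx, #) ⊢ (q_3, yyxxyx, #) ⊢ (q_2, yxxyx, BB#) ⊢ (q_0, xxyx, XBB#) ⊢ (q_0, xyx, BXBB#) ⊢ (q_1, yx, YBXBB#) ⊢ (q_2, yx, YYBXBB#) ⊢ (q_1, x, XYYBXBB#) ⊢ (q_0, ε, YYBXBB#)
All input consumed in state q_0 with stack YYBXBB#.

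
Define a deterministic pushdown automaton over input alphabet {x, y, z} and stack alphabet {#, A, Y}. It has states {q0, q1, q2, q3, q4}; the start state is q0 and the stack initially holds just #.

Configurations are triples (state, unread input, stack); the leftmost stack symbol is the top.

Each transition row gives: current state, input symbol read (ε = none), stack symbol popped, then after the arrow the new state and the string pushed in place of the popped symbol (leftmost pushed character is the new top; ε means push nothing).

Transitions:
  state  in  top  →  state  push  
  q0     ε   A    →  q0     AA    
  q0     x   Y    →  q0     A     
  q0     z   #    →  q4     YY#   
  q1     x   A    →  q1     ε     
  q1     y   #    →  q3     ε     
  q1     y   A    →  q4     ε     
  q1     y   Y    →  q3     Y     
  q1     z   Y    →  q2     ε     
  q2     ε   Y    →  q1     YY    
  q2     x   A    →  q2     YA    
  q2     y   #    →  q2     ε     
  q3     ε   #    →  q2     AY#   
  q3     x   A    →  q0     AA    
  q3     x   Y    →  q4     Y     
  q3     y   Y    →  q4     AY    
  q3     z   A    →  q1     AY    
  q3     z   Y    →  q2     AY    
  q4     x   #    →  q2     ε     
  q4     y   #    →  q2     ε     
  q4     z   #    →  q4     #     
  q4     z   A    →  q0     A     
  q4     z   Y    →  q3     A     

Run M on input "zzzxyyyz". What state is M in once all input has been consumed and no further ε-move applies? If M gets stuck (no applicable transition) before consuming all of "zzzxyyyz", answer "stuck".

stuck

(q0, zzzxyyyz, #)
  read z, top #: go to q4, push YY# → (q4, zzxyyyz, YY#)
  read z, top Y: go to q3, push A → (q3, zxyyyz, AY#)
  read z, top A: go to q1, push AY → (q1, xyyyz, AYY#)
  read x, top A: go to q1, push ε → (q1, yyyz, YY#)
  read y, top Y: go to q3, push Y → (q3, yyz, YY#)
  read y, top Y: go to q4, push AY → (q4, yz, AYY#)
No transition for (q4, y, top A); M blocks with input yz remaining.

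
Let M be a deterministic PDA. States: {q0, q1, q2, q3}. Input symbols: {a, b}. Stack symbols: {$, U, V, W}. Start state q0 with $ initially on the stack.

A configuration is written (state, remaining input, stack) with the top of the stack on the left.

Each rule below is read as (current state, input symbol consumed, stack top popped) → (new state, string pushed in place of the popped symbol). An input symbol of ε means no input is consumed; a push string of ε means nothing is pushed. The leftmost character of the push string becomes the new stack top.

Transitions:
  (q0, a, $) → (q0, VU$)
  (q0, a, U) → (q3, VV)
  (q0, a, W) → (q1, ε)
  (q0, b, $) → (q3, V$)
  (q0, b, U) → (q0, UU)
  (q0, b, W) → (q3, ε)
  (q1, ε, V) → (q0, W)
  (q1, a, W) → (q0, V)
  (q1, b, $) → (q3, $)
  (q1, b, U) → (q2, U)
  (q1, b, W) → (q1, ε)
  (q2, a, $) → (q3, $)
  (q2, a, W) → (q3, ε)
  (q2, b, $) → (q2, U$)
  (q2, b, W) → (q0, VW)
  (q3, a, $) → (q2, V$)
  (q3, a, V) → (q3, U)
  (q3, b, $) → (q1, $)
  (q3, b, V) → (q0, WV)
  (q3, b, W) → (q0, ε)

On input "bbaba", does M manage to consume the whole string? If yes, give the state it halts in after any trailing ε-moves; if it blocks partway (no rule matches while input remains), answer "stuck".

q2

(q0, bbaba, $)
  read b, top $: go to q3, push V$ → (q3, baba, V$)
  read b, top V: go to q0, push WV → (q0, aba, WV$)
  read a, top W: go to q1, push ε → (q1, ba, V$)
  ε-move, top V: go to q0, push W → (q0, ba, W$)
  read b, top W: go to q3, push ε → (q3, a, $)
  read a, top $: go to q2, push V$ → (q2, ε, V$)
All input consumed; M is in state q2.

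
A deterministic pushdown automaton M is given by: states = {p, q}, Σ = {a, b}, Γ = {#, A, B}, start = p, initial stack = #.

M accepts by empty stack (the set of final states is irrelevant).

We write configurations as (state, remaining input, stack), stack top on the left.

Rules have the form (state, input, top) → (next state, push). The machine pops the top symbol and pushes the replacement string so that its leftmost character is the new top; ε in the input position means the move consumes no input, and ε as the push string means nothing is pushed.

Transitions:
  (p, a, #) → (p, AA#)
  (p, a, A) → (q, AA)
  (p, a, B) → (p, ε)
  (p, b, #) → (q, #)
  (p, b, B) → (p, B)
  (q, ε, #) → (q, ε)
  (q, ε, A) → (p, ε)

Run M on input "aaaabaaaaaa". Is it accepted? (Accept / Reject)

(p, aaaabaaaaaa, #)
  read a, top #: go to p, push AA# → (p, aaabaaaaaa, AA#)
  read a, top A: go to q, push AA → (q, aabaaaaaa, AAA#)
  ε-move, top A: go to p, push ε → (p, aabaaaaaa, AA#)
  read a, top A: go to q, push AA → (q, abaaaaaa, AAA#)
  ε-move, top A: go to p, push ε → (p, abaaaaaa, AA#)
  read a, top A: go to q, push AA → (q, baaaaaa, AAA#)
  ε-move, top A: go to p, push ε → (p, baaaaaa, AA#)
No transition applies at (p, baaaaaa, AA#); input not fully consumed.

Reject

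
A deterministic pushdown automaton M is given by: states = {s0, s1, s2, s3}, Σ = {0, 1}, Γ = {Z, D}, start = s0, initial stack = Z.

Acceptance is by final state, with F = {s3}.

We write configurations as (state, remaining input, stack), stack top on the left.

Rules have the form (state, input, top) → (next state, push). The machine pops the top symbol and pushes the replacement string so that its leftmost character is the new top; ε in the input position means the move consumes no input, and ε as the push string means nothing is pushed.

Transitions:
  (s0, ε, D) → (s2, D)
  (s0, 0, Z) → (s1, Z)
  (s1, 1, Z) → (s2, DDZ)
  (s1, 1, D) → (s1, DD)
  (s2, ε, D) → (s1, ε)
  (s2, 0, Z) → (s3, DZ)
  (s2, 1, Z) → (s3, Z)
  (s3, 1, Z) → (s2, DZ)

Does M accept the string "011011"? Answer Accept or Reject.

Reject

(s0, 011011, Z) ⊢ (s1, 11011, Z) ⊢ (s2, 1011, DDZ) ⊢ (s1, 1011, DZ) ⊢ (s1, 011, DDZ)
No transition applies at (s1, 011, DDZ); input not fully consumed.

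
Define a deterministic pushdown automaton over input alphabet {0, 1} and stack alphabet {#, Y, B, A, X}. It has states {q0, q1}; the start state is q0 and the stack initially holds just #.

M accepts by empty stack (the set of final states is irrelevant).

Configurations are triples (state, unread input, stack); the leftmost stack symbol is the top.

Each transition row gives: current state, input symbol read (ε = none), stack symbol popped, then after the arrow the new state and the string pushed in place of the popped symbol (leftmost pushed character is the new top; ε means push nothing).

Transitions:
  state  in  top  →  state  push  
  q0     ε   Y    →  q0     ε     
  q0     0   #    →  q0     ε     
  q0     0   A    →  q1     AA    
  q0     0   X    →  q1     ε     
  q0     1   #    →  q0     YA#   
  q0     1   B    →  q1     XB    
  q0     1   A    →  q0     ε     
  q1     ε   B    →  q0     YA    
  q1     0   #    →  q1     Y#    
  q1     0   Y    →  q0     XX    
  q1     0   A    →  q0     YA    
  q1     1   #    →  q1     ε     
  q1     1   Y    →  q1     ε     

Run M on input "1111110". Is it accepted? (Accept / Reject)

(q0, 1111110, #)
  read 1, top #: go to q0, push YA# → (q0, 111110, YA#)
  ε-move, top Y: go to q0, push ε → (q0, 111110, A#)
  read 1, top A: go to q0, push ε → (q0, 11110, #)
  read 1, top #: go to q0, push YA# → (q0, 1110, YA#)
  ε-move, top Y: go to q0, push ε → (q0, 1110, A#)
  read 1, top A: go to q0, push ε → (q0, 110, #)
  read 1, top #: go to q0, push YA# → (q0, 10, YA#)
  ε-move, top Y: go to q0, push ε → (q0, 10, A#)
  read 1, top A: go to q0, push ε → (q0, 0, #)
  read 0, top #: go to q0, push ε → (q0, ε, ε)
All input consumed and the stack is empty.

Accept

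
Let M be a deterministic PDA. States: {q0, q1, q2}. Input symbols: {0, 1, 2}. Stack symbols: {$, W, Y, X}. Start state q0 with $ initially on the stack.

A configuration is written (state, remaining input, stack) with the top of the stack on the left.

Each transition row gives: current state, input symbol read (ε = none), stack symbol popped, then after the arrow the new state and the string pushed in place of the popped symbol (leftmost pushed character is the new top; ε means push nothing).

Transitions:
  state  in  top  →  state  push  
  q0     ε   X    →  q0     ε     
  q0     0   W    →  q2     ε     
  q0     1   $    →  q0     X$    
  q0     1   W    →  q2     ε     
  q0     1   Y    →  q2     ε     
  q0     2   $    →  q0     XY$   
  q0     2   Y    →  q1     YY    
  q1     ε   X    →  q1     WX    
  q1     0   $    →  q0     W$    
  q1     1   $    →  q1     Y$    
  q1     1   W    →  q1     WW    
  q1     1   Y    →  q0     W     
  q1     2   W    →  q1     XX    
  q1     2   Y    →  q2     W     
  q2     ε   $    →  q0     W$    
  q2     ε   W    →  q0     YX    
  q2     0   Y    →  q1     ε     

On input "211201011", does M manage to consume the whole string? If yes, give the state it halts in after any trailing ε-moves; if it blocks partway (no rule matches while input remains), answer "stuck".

(q0, 211201011, $) ⊢ (q0, 11201011, XY$) ⊢ (q0, 11201011, Y$) ⊢ (q2, 1201011, $) ⊢ (q0, 1201011, W$) ⊢ (q2, 201011, $) ⊢ (q0, 201011, W$)
No transition for (q0, 2, top W); M blocks with input 201011 remaining.

stuck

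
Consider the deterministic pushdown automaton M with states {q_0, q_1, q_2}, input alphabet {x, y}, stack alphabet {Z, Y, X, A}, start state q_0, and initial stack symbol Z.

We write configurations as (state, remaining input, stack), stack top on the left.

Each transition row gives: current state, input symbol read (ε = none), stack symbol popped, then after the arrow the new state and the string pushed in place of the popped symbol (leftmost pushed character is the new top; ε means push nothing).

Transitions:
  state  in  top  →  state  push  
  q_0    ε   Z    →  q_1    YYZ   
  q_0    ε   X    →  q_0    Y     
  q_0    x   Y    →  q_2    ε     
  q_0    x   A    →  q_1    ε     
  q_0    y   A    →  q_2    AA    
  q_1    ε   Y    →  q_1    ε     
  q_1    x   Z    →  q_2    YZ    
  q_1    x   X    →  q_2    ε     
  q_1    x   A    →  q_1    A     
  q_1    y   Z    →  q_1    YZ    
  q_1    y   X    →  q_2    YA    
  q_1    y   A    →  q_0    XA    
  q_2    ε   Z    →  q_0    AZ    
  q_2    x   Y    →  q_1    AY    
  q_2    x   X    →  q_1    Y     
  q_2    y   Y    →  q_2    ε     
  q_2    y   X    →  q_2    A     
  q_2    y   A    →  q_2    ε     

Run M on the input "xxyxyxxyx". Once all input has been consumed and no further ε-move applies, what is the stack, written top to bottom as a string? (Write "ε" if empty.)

(q_0, xxyxyxxyx, Z)
  ε-move, top Z: go to q_1, push YYZ → (q_1, xxyxyxxyx, YYZ)
  ε-move, top Y: go to q_1, push ε → (q_1, xxyxyxxyx, YZ)
  ε-move, top Y: go to q_1, push ε → (q_1, xxyxyxxyx, Z)
  read x, top Z: go to q_2, push YZ → (q_2, xyxyxxyx, YZ)
  read x, top Y: go to q_1, push AY → (q_1, yxyxxyx, AYZ)
  read y, top A: go to q_0, push XA → (q_0, xyxxyx, XAYZ)
  ε-move, top X: go to q_0, push Y → (q_0, xyxxyx, YAYZ)
  read x, top Y: go to q_2, push ε → (q_2, yxxyx, AYZ)
  read y, top A: go to q_2, push ε → (q_2, xxyx, YZ)
  read x, top Y: go to q_1, push AY → (q_1, xyx, AYZ)
  read x, top A: go to q_1, push A → (q_1, yx, AYZ)
  read y, top A: go to q_0, push XA → (q_0, x, XAYZ)
  ε-move, top X: go to q_0, push Y → (q_0, x, YAYZ)
  read x, top Y: go to q_2, push ε → (q_2, ε, AYZ)
All input consumed in state q_2 with stack AYZ.

AYZ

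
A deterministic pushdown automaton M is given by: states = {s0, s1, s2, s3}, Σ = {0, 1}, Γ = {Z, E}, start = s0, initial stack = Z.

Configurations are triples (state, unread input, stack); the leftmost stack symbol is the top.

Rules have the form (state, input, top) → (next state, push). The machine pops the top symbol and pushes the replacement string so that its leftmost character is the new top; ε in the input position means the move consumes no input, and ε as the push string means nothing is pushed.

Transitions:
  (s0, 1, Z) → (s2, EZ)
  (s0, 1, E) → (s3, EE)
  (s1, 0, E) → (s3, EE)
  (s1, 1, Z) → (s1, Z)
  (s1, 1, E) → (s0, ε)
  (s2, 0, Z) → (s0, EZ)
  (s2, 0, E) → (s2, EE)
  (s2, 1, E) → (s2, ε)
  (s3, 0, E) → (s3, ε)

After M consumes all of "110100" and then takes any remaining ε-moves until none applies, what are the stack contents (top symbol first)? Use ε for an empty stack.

Z

(s0, 110100, Z)
  read 1, top Z: go to s2, push EZ → (s2, 10100, EZ)
  read 1, top E: go to s2, push ε → (s2, 0100, Z)
  read 0, top Z: go to s0, push EZ → (s0, 100, EZ)
  read 1, top E: go to s3, push EE → (s3, 00, EEZ)
  read 0, top E: go to s3, push ε → (s3, 0, EZ)
  read 0, top E: go to s3, push ε → (s3, ε, Z)
All input consumed in state s3 with stack Z.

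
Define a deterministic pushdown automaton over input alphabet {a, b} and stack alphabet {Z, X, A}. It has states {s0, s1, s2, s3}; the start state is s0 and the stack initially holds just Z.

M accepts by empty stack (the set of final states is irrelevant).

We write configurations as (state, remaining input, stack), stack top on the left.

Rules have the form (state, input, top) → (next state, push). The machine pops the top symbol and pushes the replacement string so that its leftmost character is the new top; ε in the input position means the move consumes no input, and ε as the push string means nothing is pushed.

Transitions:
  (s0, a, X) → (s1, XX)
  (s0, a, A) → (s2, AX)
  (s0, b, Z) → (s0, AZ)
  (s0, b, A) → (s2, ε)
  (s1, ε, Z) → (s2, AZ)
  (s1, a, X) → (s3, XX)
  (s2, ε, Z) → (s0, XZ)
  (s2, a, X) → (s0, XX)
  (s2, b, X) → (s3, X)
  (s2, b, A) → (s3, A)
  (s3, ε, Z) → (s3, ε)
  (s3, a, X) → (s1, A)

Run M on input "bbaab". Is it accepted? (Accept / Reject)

(s0, bbaab, Z)
  read b, top Z: go to s0, push AZ → (s0, baab, AZ)
  read b, top A: go to s2, push ε → (s2, aab, Z)
  ε-move, top Z: go to s0, push XZ → (s0, aab, XZ)
  read a, top X: go to s1, push XX → (s1, ab, XXZ)
  read a, top X: go to s3, push XX → (s3, b, XXXZ)
No transition applies at (s3, b, XXXZ); input not fully consumed.

Reject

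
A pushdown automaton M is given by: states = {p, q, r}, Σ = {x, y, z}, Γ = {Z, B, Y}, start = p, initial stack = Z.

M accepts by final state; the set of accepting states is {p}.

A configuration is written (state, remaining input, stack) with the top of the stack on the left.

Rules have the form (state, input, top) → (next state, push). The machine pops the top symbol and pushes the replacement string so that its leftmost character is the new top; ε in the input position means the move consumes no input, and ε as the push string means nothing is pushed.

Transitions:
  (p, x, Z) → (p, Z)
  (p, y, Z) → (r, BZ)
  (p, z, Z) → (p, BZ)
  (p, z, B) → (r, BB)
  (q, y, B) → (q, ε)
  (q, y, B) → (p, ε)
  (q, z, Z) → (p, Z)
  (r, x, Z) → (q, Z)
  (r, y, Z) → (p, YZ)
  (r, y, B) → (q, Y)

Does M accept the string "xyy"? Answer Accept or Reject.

Reject

No computation consumes all input and reaches a final state.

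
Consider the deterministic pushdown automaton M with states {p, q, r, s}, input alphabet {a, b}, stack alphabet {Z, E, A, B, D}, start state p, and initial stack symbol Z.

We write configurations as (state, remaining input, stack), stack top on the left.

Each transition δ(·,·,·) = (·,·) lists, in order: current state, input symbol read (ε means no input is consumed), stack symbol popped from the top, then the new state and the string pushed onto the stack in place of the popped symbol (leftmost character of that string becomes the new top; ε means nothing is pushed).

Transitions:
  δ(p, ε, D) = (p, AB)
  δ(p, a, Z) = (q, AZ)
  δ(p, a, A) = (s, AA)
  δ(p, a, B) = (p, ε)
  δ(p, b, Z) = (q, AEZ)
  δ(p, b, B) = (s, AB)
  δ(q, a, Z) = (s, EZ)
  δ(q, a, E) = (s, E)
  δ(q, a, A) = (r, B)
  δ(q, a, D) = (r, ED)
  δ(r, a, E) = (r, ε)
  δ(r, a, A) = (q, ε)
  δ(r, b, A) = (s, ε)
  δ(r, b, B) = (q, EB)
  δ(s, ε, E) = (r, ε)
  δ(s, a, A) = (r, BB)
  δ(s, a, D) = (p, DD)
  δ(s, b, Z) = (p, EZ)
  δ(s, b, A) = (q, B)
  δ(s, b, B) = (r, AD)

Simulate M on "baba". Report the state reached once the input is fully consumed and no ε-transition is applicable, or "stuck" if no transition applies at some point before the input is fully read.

(p, baba, Z)
  read b, top Z: go to q, push AEZ → (q, aba, AEZ)
  read a, top A: go to r, push B → (r, ba, BEZ)
  read b, top B: go to q, push EB → (q, a, EBEZ)
  read a, top E: go to s, push E → (s, ε, EBEZ)
  ε-move, top E: go to r, push ε → (r, ε, BEZ)
All input consumed; M is in state r.

r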